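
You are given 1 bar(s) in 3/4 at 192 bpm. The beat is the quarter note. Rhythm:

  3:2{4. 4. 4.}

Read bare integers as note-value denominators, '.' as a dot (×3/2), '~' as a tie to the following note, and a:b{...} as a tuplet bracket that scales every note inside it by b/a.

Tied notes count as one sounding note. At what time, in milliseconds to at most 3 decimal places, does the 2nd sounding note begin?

1. 0.0ms @ 0 + 312.5ms (1)
2. 312.5ms @ 1 + 312.5ms (1)
3. 625.0ms @ 2 + 312.5ms (1)

note 2 onset = 1b = 312.5ms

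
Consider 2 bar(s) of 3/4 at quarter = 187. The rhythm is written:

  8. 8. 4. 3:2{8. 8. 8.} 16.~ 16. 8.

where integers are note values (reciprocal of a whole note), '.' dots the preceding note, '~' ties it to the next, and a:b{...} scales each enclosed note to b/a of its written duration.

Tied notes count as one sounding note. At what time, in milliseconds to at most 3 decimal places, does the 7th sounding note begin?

note 7 onset = 9/2b = 1443.85ms

1. 0.0ms @ 0 + 240.642ms (3/4)
2. 240.642ms @ 3/4 + 240.642ms (3/4)
3. 481.283ms @ 3/2 + 481.283ms (3/2)
4. 962.567ms @ 3 + 160.428ms (1/2)
5. 1122.995ms @ 7/2 + 160.428ms (1/2)
6. 1283.422ms @ 4 + 160.428ms (1/2)
7. 1443.85ms @ 9/2 + 240.642ms (3/4)
8. 1684.492ms @ 21/4 + 240.642ms (3/4)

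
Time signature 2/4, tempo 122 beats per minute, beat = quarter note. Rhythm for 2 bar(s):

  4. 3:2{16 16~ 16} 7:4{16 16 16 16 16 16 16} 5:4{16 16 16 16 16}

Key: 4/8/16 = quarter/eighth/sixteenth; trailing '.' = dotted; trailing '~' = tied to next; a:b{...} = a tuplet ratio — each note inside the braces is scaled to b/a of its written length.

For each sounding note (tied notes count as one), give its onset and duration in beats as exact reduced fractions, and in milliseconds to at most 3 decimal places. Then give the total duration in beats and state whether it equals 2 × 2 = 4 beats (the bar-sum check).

1) 0.0ms=0b +737.705ms=3/2b
2) 737.705ms=3/2b +81.967ms=1/6b
3) 819.672ms=5/3b +163.934ms=1/3b
4) 983.607ms=2b +70.258ms=1/7b
5) 1053.864ms=15/7b +70.258ms=1/7b
6) 1124.122ms=16/7b +70.258ms=1/7b
7) 1194.379ms=17/7b +70.258ms=1/7b
8) 1264.637ms=18/7b +70.258ms=1/7b
9) 1334.895ms=19/7b +70.258ms=1/7b
10) 1405.152ms=20/7b +70.258ms=1/7b
11) 1475.41ms=3b +98.361ms=1/5b
12) 1573.77ms=16/5b +98.361ms=1/5b
13) 1672.131ms=17/5b +98.361ms=1/5b
14) 1770.492ms=18/5b +98.361ms=1/5b
15) 1868.852ms=19/5b +98.361ms=1/5b
Σ=4b of 4 (122bpm 2/4) — PASS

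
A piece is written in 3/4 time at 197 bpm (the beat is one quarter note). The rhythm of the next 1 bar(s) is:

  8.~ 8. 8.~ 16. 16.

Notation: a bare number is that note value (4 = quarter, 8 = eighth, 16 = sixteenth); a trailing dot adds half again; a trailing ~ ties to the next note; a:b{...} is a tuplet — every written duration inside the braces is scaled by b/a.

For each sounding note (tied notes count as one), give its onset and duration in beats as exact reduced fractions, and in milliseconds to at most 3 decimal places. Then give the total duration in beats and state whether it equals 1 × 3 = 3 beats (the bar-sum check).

1) 0.0ms=0b +456.853ms=3/2b
2) 456.853ms=3/2b +342.64ms=9/8b
3) 799.492ms=21/8b +114.213ms=3/8b
Σ=3b of 3 (197bpm 3/4) — PASS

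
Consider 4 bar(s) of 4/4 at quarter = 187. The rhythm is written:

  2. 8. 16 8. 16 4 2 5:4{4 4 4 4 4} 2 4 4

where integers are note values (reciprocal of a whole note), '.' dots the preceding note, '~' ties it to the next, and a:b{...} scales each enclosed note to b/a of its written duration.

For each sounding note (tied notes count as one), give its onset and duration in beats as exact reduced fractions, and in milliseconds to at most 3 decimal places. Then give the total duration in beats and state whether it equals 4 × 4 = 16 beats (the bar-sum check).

1) 0.0ms=0b +962.567ms=3b
2) 962.567ms=3b +240.642ms=3/4b
3) 1203.209ms=15/4b +80.214ms=1/4b
4) 1283.422ms=4b +240.642ms=3/4b
5) 1524.064ms=19/4b +80.214ms=1/4b
6) 1604.278ms=5b +320.856ms=1b
7) 1925.134ms=6b +641.711ms=2b
8) 2566.845ms=8b +256.684ms=4/5b
9) 2823.529ms=44/5b +256.684ms=4/5b
10) 3080.214ms=48/5b +256.684ms=4/5b
11) 3336.898ms=52/5b +256.684ms=4/5b
12) 3593.583ms=56/5b +256.684ms=4/5b
13) 3850.267ms=12b +641.711ms=2b
14) 4491.979ms=14b +320.856ms=1b
15) 4812.834ms=15b +320.856ms=1b
Σ=16b of 16 (187bpm 4/4) — PASS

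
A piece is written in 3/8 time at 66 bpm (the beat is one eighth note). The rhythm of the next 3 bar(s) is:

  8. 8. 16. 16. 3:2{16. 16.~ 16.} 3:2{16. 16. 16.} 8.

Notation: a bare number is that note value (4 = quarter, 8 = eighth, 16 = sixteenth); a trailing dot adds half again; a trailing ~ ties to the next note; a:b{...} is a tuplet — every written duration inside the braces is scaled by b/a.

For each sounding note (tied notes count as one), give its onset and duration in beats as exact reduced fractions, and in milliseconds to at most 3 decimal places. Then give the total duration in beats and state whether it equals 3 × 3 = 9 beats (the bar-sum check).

1) 0.0ms=0b +1363.636ms=3/2b
2) 1363.636ms=3/2b +1363.636ms=3/2b
3) 2727.273ms=3b +681.818ms=3/4b
4) 3409.091ms=15/4b +681.818ms=3/4b
5) 4090.909ms=9/2b +454.545ms=1/2b
6) 4545.455ms=5b +909.091ms=1b
7) 5454.545ms=6b +454.545ms=1/2b
8) 5909.091ms=13/2b +454.545ms=1/2b
9) 6363.636ms=7b +454.545ms=1/2b
10) 6818.182ms=15/2b +1363.636ms=3/2b
Σ=9b of 9 (66bpm 3/8) — PASS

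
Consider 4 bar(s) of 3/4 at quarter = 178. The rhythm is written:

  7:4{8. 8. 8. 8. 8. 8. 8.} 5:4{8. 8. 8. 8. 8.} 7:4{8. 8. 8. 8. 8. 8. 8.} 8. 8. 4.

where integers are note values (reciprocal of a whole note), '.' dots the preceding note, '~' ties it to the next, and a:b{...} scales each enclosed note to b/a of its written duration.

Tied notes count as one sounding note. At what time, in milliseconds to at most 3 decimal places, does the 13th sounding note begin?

note 13 onset = 6b = 2022.472ms

1. 0.0ms @ 0 + 144.462ms (3/7)
2. 144.462ms @ 3/7 + 144.462ms (3/7)
3. 288.925ms @ 6/7 + 144.462ms (3/7)
4. 433.387ms @ 9/7 + 144.462ms (3/7)
5. 577.849ms @ 12/7 + 144.462ms (3/7)
6. 722.311ms @ 15/7 + 144.462ms (3/7)
7. 866.774ms @ 18/7 + 144.462ms (3/7)
8. 1011.236ms @ 3 + 202.247ms (3/5)
9. 1213.483ms @ 18/5 + 202.247ms (3/5)
10. 1415.73ms @ 21/5 + 202.247ms (3/5)
11. 1617.978ms @ 24/5 + 202.247ms (3/5)
12. 1820.225ms @ 27/5 + 202.247ms (3/5)
13. 2022.472ms @ 6 + 144.462ms (3/7)
14. 2166.934ms @ 45/7 + 144.462ms (3/7)
15. 2311.396ms @ 48/7 + 144.462ms (3/7)
16. 2455.859ms @ 51/7 + 144.462ms (3/7)
17. 2600.321ms @ 54/7 + 144.462ms (3/7)
18. 2744.783ms @ 57/7 + 144.462ms (3/7)
19. 2889.246ms @ 60/7 + 144.462ms (3/7)
20. 3033.708ms @ 9 + 252.809ms (3/4)
21. 3286.517ms @ 39/4 + 252.809ms (3/4)
22. 3539.326ms @ 21/2 + 505.618ms (3/2)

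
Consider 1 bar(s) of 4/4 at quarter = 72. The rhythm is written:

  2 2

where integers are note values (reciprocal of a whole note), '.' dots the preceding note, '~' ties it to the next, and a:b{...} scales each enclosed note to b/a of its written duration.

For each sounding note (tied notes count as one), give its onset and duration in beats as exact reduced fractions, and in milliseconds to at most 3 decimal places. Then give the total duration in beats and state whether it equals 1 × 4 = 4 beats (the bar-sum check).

1) 0.0ms=0b +1666.667ms=2b
2) 1666.667ms=2b +1666.667ms=2b
Σ=4b of 4 (72bpm 4/4) — PASS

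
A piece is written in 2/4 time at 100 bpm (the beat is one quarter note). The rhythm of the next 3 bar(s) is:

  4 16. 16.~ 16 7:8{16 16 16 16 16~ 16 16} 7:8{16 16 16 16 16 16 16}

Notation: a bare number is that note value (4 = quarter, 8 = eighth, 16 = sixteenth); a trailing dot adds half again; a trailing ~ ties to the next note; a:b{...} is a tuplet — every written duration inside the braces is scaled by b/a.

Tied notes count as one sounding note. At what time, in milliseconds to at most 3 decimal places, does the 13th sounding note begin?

1. 0.0ms @ 0 + 600.0ms (1)
2. 600.0ms @ 1 + 225.0ms (3/8)
3. 825.0ms @ 11/8 + 375.0ms (5/8)
4. 1200.0ms @ 2 + 171.429ms (2/7)
5. 1371.429ms @ 16/7 + 171.429ms (2/7)
6. 1542.857ms @ 18/7 + 171.429ms (2/7)
7. 1714.286ms @ 20/7 + 171.429ms (2/7)
8. 1885.714ms @ 22/7 + 342.857ms (4/7)
9. 2228.571ms @ 26/7 + 171.429ms (2/7)
10. 2400.0ms @ 4 + 171.429ms (2/7)
11. 2571.429ms @ 30/7 + 171.429ms (2/7)
12. 2742.857ms @ 32/7 + 171.429ms (2/7)
13. 2914.286ms @ 34/7 + 171.429ms (2/7)
14. 3085.714ms @ 36/7 + 171.429ms (2/7)
15. 3257.143ms @ 38/7 + 171.429ms (2/7)
16. 3428.571ms @ 40/7 + 171.429ms (2/7)

note 13 onset = 34/7b = 2914.286ms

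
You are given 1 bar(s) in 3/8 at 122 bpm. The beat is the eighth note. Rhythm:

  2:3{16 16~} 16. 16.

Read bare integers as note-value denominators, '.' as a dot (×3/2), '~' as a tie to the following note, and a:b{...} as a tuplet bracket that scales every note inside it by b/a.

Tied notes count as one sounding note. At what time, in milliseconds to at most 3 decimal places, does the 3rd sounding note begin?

note 3 onset = 9/4b = 1106.557ms

1. 0.0ms @ 0 + 368.852ms (3/4)
2. 368.852ms @ 3/4 + 737.705ms (3/2)
3. 1106.557ms @ 9/4 + 368.852ms (3/4)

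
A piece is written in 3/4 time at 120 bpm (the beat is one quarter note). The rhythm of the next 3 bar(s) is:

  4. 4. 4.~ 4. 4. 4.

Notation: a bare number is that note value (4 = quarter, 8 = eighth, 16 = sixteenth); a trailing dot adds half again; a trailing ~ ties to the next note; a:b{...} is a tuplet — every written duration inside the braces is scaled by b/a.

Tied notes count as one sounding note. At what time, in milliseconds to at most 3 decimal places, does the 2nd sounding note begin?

note 2 onset = 3/2b = 750.0ms

1. 0.0ms @ 0 + 750.0ms (3/2)
2. 750.0ms @ 3/2 + 750.0ms (3/2)
3. 1500.0ms @ 3 + 1500.0ms (3)
4. 3000.0ms @ 6 + 750.0ms (3/2)
5. 3750.0ms @ 15/2 + 750.0ms (3/2)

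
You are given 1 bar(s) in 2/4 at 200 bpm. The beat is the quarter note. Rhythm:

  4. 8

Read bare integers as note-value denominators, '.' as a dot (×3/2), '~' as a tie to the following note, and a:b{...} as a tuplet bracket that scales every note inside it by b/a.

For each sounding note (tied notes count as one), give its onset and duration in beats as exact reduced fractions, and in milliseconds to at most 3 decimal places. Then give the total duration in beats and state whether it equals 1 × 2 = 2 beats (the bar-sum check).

1) 0.0ms=0b +450.0ms=3/2b
2) 450.0ms=3/2b +150.0ms=1/2b
Σ=2b of 2 (200bpm 2/4) — PASS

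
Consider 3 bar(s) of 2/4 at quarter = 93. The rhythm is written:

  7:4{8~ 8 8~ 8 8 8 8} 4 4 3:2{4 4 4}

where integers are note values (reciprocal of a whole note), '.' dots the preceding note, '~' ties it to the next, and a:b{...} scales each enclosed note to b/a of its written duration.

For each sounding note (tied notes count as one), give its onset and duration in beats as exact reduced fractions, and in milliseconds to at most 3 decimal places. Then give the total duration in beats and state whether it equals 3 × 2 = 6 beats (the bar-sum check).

1) 0.0ms=0b +368.664ms=4/7b
2) 368.664ms=4/7b +368.664ms=4/7b
3) 737.327ms=8/7b +184.332ms=2/7b
4) 921.659ms=10/7b +184.332ms=2/7b
5) 1105.991ms=12/7b +184.332ms=2/7b
6) 1290.323ms=2b +645.161ms=1b
7) 1935.484ms=3b +645.161ms=1b
8) 2580.645ms=4b +430.108ms=2/3b
9) 3010.753ms=14/3b +430.108ms=2/3b
10) 3440.86ms=16/3b +430.108ms=2/3b
Σ=6b of 6 (93bpm 2/4) — PASS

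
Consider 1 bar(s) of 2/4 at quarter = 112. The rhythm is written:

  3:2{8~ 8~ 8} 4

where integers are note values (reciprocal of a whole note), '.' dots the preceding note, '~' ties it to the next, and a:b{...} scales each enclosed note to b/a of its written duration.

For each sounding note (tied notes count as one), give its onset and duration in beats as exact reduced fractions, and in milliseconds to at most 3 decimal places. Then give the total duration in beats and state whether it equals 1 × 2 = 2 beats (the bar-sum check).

1) 0.0ms=0b +535.714ms=1b
2) 535.714ms=1b +535.714ms=1b
Σ=2b of 2 (112bpm 2/4) — PASS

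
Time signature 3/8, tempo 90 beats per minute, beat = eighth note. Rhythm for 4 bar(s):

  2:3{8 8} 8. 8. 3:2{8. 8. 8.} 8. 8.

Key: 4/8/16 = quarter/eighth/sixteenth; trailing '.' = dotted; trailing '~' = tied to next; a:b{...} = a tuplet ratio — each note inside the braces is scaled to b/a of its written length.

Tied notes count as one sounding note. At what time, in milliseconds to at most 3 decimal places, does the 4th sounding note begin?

note 4 onset = 9/2b = 3000.0ms

1. 0.0ms @ 0 + 1000.0ms (3/2)
2. 1000.0ms @ 3/2 + 1000.0ms (3/2)
3. 2000.0ms @ 3 + 1000.0ms (3/2)
4. 3000.0ms @ 9/2 + 1000.0ms (3/2)
5. 4000.0ms @ 6 + 666.667ms (1)
6. 4666.667ms @ 7 + 666.667ms (1)
7. 5333.333ms @ 8 + 666.667ms (1)
8. 6000.0ms @ 9 + 1000.0ms (3/2)
9. 7000.0ms @ 21/2 + 1000.0ms (3/2)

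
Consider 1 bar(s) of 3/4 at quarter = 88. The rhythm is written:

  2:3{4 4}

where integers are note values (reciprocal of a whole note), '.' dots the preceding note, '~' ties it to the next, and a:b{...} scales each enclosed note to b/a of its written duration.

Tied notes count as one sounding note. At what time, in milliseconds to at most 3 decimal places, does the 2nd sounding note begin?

1. 0.0ms @ 0 + 1022.727ms (3/2)
2. 1022.727ms @ 3/2 + 1022.727ms (3/2)

note 2 onset = 3/2b = 1022.727ms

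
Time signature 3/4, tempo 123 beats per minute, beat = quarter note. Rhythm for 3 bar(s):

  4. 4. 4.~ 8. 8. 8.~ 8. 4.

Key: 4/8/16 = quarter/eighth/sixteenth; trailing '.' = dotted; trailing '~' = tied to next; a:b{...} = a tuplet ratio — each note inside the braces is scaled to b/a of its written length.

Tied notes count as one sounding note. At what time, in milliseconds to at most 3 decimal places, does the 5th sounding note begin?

1. 0.0ms @ 0 + 731.707ms (3/2)
2. 731.707ms @ 3/2 + 731.707ms (3/2)
3. 1463.415ms @ 3 + 1097.561ms (9/4)
4. 2560.976ms @ 21/4 + 365.854ms (3/4)
5. 2926.829ms @ 6 + 731.707ms (3/2)
6. 3658.537ms @ 15/2 + 731.707ms (3/2)

note 5 onset = 6b = 2926.829ms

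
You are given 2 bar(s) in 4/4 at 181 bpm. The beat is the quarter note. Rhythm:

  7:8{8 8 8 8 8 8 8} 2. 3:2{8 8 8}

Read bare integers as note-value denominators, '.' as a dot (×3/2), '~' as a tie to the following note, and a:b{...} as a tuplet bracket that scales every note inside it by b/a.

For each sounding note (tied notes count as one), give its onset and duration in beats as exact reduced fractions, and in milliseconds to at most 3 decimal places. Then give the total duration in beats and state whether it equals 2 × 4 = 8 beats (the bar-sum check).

1) 0.0ms=0b +189.424ms=4/7b
2) 189.424ms=4/7b +189.424ms=4/7b
3) 378.848ms=8/7b +189.424ms=4/7b
4) 568.272ms=12/7b +189.424ms=4/7b
5) 757.695ms=16/7b +189.424ms=4/7b
6) 947.119ms=20/7b +189.424ms=4/7b
7) 1136.543ms=24/7b +189.424ms=4/7b
8) 1325.967ms=4b +994.475ms=3b
9) 2320.442ms=7b +110.497ms=1/3b
10) 2430.939ms=22/3b +110.497ms=1/3b
11) 2541.436ms=23/3b +110.497ms=1/3b
Σ=8b of 8 (181bpm 4/4) — PASS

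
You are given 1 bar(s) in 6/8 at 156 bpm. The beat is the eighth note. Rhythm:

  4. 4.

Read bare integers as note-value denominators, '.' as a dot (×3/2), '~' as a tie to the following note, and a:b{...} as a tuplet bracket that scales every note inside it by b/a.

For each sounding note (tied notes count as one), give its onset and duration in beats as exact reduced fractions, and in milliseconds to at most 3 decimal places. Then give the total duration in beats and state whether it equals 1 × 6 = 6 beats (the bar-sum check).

1) 0.0ms=0b +1153.846ms=3b
2) 1153.846ms=3b +1153.846ms=3b
Σ=6b of 6 (156bpm 6/8) — PASS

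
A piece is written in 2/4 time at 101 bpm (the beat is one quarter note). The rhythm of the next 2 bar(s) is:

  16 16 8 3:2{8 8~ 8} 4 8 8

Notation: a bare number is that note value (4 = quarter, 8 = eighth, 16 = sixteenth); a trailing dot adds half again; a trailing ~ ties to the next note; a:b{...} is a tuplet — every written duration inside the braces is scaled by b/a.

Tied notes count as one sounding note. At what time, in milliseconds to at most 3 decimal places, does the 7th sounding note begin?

note 7 onset = 3b = 1782.178ms

1. 0.0ms @ 0 + 148.515ms (1/4)
2. 148.515ms @ 1/4 + 148.515ms (1/4)
3. 297.03ms @ 1/2 + 297.03ms (1/2)
4. 594.059ms @ 1 + 198.02ms (1/3)
5. 792.079ms @ 4/3 + 396.04ms (2/3)
6. 1188.119ms @ 2 + 594.059ms (1)
7. 1782.178ms @ 3 + 297.03ms (1/2)
8. 2079.208ms @ 7/2 + 297.03ms (1/2)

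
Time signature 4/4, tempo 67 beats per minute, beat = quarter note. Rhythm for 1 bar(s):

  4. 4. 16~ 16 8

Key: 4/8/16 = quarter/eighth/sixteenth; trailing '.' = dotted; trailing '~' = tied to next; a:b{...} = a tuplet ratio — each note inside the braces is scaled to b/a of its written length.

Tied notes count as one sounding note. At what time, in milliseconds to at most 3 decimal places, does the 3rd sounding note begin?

1. 0.0ms @ 0 + 1343.284ms (3/2)
2. 1343.284ms @ 3/2 + 1343.284ms (3/2)
3. 2686.567ms @ 3 + 447.761ms (1/2)
4. 3134.328ms @ 7/2 + 447.761ms (1/2)

note 3 onset = 3b = 2686.567ms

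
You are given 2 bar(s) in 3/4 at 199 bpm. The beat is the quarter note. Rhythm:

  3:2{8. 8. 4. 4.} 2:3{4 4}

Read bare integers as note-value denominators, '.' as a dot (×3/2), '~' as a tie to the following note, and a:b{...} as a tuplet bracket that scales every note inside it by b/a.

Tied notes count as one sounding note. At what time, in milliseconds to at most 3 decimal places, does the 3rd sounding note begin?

note 3 onset = 1b = 301.508ms

1. 0.0ms @ 0 + 150.754ms (1/2)
2. 150.754ms @ 1/2 + 150.754ms (1/2)
3. 301.508ms @ 1 + 301.508ms (1)
4. 603.015ms @ 2 + 301.508ms (1)
5. 904.523ms @ 3 + 452.261ms (3/2)
6. 1356.784ms @ 9/2 + 452.261ms (3/2)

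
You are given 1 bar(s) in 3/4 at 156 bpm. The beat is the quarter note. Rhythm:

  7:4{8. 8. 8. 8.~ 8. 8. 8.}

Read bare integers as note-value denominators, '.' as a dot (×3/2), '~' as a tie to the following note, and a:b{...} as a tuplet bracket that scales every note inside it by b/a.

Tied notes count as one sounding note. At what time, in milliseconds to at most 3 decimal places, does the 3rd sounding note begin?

1. 0.0ms @ 0 + 164.835ms (3/7)
2. 164.835ms @ 3/7 + 164.835ms (3/7)
3. 329.67ms @ 6/7 + 164.835ms (3/7)
4. 494.505ms @ 9/7 + 329.67ms (6/7)
5. 824.176ms @ 15/7 + 164.835ms (3/7)
6. 989.011ms @ 18/7 + 164.835ms (3/7)

note 3 onset = 6/7b = 329.67ms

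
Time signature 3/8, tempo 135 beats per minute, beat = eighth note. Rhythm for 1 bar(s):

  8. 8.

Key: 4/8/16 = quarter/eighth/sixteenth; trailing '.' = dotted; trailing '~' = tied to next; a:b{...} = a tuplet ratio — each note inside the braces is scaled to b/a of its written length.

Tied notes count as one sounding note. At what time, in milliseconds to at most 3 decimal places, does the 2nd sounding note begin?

note 2 onset = 3/2b = 666.667ms

1. 0.0ms @ 0 + 666.667ms (3/2)
2. 666.667ms @ 3/2 + 666.667ms (3/2)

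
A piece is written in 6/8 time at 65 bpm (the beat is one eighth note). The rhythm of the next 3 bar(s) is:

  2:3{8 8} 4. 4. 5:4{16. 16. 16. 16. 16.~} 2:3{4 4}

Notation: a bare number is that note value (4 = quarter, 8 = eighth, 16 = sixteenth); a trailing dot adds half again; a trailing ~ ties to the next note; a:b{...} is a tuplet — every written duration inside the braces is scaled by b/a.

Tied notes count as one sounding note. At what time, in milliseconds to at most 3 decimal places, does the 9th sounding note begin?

1. 0.0ms @ 0 + 1384.615ms (3/2)
2. 1384.615ms @ 3/2 + 1384.615ms (3/2)
3. 2769.231ms @ 3 + 2769.231ms (3)
4. 5538.462ms @ 6 + 2769.231ms (3)
5. 8307.692ms @ 9 + 553.846ms (3/5)
6. 8861.538ms @ 48/5 + 553.846ms (3/5)
7. 9415.385ms @ 51/5 + 553.846ms (3/5)
8. 9969.231ms @ 54/5 + 553.846ms (3/5)
9. 10523.077ms @ 57/5 + 3323.077ms (18/5)
10. 13846.154ms @ 15 + 2769.231ms (3)

note 9 onset = 57/5b = 10523.077ms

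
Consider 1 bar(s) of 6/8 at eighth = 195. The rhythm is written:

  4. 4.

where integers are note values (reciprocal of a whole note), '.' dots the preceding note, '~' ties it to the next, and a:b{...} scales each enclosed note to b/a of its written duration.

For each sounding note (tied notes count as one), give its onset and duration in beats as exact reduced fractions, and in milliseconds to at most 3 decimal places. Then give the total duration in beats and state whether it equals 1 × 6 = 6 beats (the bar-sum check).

1) 0.0ms=0b +923.077ms=3b
2) 923.077ms=3b +923.077ms=3b
Σ=6b of 6 (195bpm 6/8) — PASS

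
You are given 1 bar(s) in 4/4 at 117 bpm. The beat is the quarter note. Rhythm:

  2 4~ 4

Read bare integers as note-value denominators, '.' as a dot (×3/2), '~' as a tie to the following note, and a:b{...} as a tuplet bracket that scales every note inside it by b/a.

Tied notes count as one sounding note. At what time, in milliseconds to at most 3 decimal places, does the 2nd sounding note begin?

1. 0.0ms @ 0 + 1025.641ms (2)
2. 1025.641ms @ 2 + 1025.641ms (2)

note 2 onset = 2b = 1025.641ms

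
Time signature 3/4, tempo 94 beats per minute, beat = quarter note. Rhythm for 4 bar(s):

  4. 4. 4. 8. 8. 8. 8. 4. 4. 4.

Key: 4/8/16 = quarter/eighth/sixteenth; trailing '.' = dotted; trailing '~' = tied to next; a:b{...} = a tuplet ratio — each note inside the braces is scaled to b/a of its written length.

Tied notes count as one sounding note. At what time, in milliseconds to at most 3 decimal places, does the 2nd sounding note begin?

1. 0.0ms @ 0 + 957.447ms (3/2)
2. 957.447ms @ 3/2 + 957.447ms (3/2)
3. 1914.894ms @ 3 + 957.447ms (3/2)
4. 2872.34ms @ 9/2 + 478.723ms (3/4)
5. 3351.064ms @ 21/4 + 478.723ms (3/4)
6. 3829.787ms @ 6 + 478.723ms (3/4)
7. 4308.511ms @ 27/4 + 478.723ms (3/4)
8. 4787.234ms @ 15/2 + 957.447ms (3/2)
9. 5744.681ms @ 9 + 957.447ms (3/2)
10. 6702.128ms @ 21/2 + 957.447ms (3/2)

note 2 onset = 3/2b = 957.447ms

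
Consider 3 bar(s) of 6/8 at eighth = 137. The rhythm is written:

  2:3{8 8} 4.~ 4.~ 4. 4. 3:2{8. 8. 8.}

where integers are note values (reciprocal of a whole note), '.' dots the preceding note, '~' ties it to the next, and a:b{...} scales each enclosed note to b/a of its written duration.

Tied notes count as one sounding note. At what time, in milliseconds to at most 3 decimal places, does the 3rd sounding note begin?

note 3 onset = 3b = 1313.869ms

1. 0.0ms @ 0 + 656.934ms (3/2)
2. 656.934ms @ 3/2 + 656.934ms (3/2)
3. 1313.869ms @ 3 + 3941.606ms (9)
4. 5255.474ms @ 12 + 1313.869ms (3)
5. 6569.343ms @ 15 + 437.956ms (1)
6. 7007.299ms @ 16 + 437.956ms (1)
7. 7445.255ms @ 17 + 437.956ms (1)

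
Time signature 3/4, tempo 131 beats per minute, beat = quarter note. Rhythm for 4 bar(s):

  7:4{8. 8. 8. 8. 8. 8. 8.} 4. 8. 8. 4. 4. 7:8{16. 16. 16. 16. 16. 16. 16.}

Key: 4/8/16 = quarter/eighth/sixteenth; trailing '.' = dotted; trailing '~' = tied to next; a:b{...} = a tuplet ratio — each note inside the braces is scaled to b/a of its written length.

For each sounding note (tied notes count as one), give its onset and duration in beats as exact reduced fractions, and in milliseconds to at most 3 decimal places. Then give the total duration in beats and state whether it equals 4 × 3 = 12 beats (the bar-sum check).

1) 0.0ms=0b +196.292ms=3/7b
2) 196.292ms=3/7b +196.292ms=3/7b
3) 392.585ms=6/7b +196.292ms=3/7b
4) 588.877ms=9/7b +196.292ms=3/7b
5) 785.169ms=12/7b +196.292ms=3/7b
6) 981.461ms=15/7b +196.292ms=3/7b
7) 1177.754ms=18/7b +196.292ms=3/7b
8) 1374.046ms=3b +687.023ms=3/2b
9) 2061.069ms=9/2b +343.511ms=3/4b
10) 2404.58ms=21/4b +343.511ms=3/4b
11) 2748.092ms=6b +687.023ms=3/2b
12) 3435.115ms=15/2b +687.023ms=3/2b
13) 4122.137ms=9b +196.292ms=3/7b
14) 4318.43ms=66/7b +196.292ms=3/7b
15) 4514.722ms=69/7b +196.292ms=3/7b
16) 4711.014ms=72/7b +196.292ms=3/7b
17) 4907.306ms=75/7b +196.292ms=3/7b
18) 5103.599ms=78/7b +196.292ms=3/7b
19) 5299.891ms=81/7b +196.292ms=3/7b
Σ=12b of 12 (131bpm 3/4) — PASS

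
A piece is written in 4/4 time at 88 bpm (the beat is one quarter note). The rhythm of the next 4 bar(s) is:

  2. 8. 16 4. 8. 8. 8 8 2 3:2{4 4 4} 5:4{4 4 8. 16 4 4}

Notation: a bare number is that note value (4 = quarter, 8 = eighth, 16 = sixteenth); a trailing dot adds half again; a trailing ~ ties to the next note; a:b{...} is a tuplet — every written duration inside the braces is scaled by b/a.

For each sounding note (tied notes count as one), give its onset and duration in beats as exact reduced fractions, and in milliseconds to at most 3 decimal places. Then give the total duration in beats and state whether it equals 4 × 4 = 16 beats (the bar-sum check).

1) 0.0ms=0b +2045.455ms=3b
2) 2045.455ms=3b +511.364ms=3/4b
3) 2556.818ms=15/4b +170.455ms=1/4b
4) 2727.273ms=4b +1022.727ms=3/2b
5) 3750.0ms=11/2b +511.364ms=3/4b
6) 4261.364ms=25/4b +511.364ms=3/4b
7) 4772.727ms=7b +340.909ms=1/2b
8) 5113.636ms=15/2b +340.909ms=1/2b
9) 5454.545ms=8b +1363.636ms=2b
10) 6818.182ms=10b +454.545ms=2/3b
11) 7272.727ms=32/3b +454.545ms=2/3b
12) 7727.273ms=34/3b +454.545ms=2/3b
13) 8181.818ms=12b +545.455ms=4/5b
14) 8727.273ms=64/5b +545.455ms=4/5b
15) 9272.727ms=68/5b +409.091ms=3/5b
16) 9681.818ms=71/5b +136.364ms=1/5b
17) 9818.182ms=72/5b +545.455ms=4/5b
18) 10363.636ms=76/5b +545.455ms=4/5b
Σ=16b of 16 (88bpm 4/4) — PASS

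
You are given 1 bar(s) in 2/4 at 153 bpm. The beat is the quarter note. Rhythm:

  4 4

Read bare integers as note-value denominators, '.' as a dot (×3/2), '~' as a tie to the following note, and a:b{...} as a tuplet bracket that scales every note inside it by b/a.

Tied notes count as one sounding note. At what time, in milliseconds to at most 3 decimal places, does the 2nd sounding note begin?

note 2 onset = 1b = 392.157ms

1. 0.0ms @ 0 + 392.157ms (1)
2. 392.157ms @ 1 + 392.157ms (1)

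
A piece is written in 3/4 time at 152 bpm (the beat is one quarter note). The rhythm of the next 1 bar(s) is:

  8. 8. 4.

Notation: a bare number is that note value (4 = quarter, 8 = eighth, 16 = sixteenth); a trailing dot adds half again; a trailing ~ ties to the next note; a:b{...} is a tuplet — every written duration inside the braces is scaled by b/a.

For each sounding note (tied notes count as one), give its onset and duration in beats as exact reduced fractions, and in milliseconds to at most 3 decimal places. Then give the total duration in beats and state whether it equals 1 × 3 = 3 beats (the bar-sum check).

1) 0.0ms=0b +296.053ms=3/4b
2) 296.053ms=3/4b +296.053ms=3/4b
3) 592.105ms=3/2b +592.105ms=3/2b
Σ=3b of 3 (152bpm 3/4) — PASS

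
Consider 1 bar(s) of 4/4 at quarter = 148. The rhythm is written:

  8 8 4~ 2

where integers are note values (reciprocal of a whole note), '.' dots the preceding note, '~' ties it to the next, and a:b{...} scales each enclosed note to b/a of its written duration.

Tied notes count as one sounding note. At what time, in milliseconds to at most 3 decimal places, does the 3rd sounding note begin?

note 3 onset = 1b = 405.405ms

1. 0.0ms @ 0 + 202.703ms (1/2)
2. 202.703ms @ 1/2 + 202.703ms (1/2)
3. 405.405ms @ 1 + 1216.216ms (3)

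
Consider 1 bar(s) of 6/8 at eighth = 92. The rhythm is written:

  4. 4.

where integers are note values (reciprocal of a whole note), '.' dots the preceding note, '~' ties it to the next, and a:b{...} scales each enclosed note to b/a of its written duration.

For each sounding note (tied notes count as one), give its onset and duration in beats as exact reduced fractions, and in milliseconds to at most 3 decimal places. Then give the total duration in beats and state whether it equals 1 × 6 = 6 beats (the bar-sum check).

1) 0.0ms=0b +1956.522ms=3b
2) 1956.522ms=3b +1956.522ms=3b
Σ=6b of 6 (92bpm 6/8) — PASS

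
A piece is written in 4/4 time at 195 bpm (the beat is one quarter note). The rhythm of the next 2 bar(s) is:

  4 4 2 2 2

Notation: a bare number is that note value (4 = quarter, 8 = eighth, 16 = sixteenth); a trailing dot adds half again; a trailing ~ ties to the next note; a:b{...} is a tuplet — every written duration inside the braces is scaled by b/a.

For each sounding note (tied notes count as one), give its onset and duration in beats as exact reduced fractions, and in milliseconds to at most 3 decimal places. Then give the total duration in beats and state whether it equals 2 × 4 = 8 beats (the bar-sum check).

1) 0.0ms=0b +307.692ms=1b
2) 307.692ms=1b +307.692ms=1b
3) 615.385ms=2b +615.385ms=2b
4) 1230.769ms=4b +615.385ms=2b
5) 1846.154ms=6b +615.385ms=2b
Σ=8b of 8 (195bpm 4/4) — PASS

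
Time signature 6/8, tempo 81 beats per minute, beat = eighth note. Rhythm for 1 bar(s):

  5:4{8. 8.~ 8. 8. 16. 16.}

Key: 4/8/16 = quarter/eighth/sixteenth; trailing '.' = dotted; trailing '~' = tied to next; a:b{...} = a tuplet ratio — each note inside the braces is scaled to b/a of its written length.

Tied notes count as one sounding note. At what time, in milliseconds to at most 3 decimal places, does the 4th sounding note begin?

note 4 onset = 24/5b = 3555.556ms

1. 0.0ms @ 0 + 888.889ms (6/5)
2. 888.889ms @ 6/5 + 1777.778ms (12/5)
3. 2666.667ms @ 18/5 + 888.889ms (6/5)
4. 3555.556ms @ 24/5 + 444.444ms (3/5)
5. 4000.0ms @ 27/5 + 444.444ms (3/5)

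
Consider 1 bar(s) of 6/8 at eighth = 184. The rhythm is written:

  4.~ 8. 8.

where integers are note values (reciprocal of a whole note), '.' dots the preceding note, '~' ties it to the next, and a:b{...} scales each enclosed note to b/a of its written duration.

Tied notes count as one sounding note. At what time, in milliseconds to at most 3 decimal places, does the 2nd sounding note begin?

note 2 onset = 9/2b = 1467.391ms

1. 0.0ms @ 0 + 1467.391ms (9/2)
2. 1467.391ms @ 9/2 + 489.13ms (3/2)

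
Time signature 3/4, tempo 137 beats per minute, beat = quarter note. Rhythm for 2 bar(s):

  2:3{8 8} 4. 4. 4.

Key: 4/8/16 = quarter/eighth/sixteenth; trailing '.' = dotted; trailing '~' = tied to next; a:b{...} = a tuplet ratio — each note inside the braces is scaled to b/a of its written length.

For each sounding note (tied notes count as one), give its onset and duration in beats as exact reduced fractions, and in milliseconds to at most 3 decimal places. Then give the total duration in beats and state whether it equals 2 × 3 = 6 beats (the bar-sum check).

1) 0.0ms=0b +328.467ms=3/4b
2) 328.467ms=3/4b +328.467ms=3/4b
3) 656.934ms=3/2b +656.934ms=3/2b
4) 1313.869ms=3b +656.934ms=3/2b
5) 1970.803ms=9/2b +656.934ms=3/2b
Σ=6b of 6 (137bpm 3/4) — PASS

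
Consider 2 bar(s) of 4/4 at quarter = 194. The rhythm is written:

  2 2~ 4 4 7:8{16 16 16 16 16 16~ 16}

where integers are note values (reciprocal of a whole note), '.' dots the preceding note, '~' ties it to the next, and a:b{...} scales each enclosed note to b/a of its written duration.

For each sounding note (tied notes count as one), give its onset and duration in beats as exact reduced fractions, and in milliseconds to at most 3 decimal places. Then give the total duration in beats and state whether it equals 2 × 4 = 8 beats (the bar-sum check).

1) 0.0ms=0b +618.557ms=2b
2) 618.557ms=2b +927.835ms=3b
3) 1546.392ms=5b +309.278ms=1b
4) 1855.67ms=6b +88.365ms=2/7b
5) 1944.035ms=44/7b +88.365ms=2/7b
6) 2032.401ms=46/7b +88.365ms=2/7b
7) 2120.766ms=48/7b +88.365ms=2/7b
8) 2209.131ms=50/7b +88.365ms=2/7b
9) 2297.496ms=52/7b +176.73ms=4/7b
Σ=8b of 8 (194bpm 4/4) — PASS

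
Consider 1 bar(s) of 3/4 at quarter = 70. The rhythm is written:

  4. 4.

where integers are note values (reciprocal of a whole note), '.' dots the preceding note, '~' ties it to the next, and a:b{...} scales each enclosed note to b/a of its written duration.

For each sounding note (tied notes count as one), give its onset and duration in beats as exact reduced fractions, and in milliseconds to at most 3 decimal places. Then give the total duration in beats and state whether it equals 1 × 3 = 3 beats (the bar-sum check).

1) 0.0ms=0b +1285.714ms=3/2b
2) 1285.714ms=3/2b +1285.714ms=3/2b
Σ=3b of 3 (70bpm 3/4) — PASS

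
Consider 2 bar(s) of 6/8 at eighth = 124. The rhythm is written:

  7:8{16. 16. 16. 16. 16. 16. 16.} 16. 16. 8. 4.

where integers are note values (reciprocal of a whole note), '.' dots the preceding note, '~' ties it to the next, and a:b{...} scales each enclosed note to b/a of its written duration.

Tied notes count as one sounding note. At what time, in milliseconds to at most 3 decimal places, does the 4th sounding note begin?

1. 0.0ms @ 0 + 414.747ms (6/7)
2. 414.747ms @ 6/7 + 414.747ms (6/7)
3. 829.493ms @ 12/7 + 414.747ms (6/7)
4. 1244.24ms @ 18/7 + 414.747ms (6/7)
5. 1658.986ms @ 24/7 + 414.747ms (6/7)
6. 2073.733ms @ 30/7 + 414.747ms (6/7)
7. 2488.479ms @ 36/7 + 414.747ms (6/7)
8. 2903.226ms @ 6 + 362.903ms (3/4)
9. 3266.129ms @ 27/4 + 362.903ms (3/4)
10. 3629.032ms @ 15/2 + 725.806ms (3/2)
11. 4354.839ms @ 9 + 1451.613ms (3)

note 4 onset = 18/7b = 1244.24ms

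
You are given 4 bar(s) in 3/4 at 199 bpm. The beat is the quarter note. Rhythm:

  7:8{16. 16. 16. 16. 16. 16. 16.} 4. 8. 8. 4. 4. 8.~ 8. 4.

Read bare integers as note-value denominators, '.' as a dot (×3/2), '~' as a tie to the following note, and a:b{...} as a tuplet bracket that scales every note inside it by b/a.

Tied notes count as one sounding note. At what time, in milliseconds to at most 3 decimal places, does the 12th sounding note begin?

note 12 onset = 15/2b = 2261.307ms

1. 0.0ms @ 0 + 129.218ms (3/7)
2. 129.218ms @ 3/7 + 129.218ms (3/7)
3. 258.435ms @ 6/7 + 129.218ms (3/7)
4. 387.653ms @ 9/7 + 129.218ms (3/7)
5. 516.87ms @ 12/7 + 129.218ms (3/7)
6. 646.088ms @ 15/7 + 129.218ms (3/7)
7. 775.305ms @ 18/7 + 129.218ms (3/7)
8. 904.523ms @ 3 + 452.261ms (3/2)
9. 1356.784ms @ 9/2 + 226.131ms (3/4)
10. 1582.915ms @ 21/4 + 226.131ms (3/4)
11. 1809.045ms @ 6 + 452.261ms (3/2)
12. 2261.307ms @ 15/2 + 452.261ms (3/2)
13. 2713.568ms @ 9 + 452.261ms (3/2)
14. 3165.829ms @ 21/2 + 452.261ms (3/2)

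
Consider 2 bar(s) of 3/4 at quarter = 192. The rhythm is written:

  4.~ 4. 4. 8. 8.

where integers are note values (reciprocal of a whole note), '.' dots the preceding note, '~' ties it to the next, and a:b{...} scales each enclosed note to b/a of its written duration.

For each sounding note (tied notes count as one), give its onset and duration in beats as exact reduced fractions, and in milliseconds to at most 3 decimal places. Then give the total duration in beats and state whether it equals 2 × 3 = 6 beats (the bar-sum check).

1) 0.0ms=0b +937.5ms=3b
2) 937.5ms=3b +468.75ms=3/2b
3) 1406.25ms=9/2b +234.375ms=3/4b
4) 1640.625ms=21/4b +234.375ms=3/4b
Σ=6b of 6 (192bpm 3/4) — PASS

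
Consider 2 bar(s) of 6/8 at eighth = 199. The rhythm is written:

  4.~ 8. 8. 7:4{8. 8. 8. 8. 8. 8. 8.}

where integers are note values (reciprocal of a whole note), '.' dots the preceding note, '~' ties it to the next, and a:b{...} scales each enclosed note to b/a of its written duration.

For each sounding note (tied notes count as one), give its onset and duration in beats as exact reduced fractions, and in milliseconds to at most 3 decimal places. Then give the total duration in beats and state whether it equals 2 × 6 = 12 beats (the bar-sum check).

1) 0.0ms=0b +1356.784ms=9/2b
2) 1356.784ms=9/2b +452.261ms=3/2b
3) 1809.045ms=6b +258.435ms=6/7b
4) 2067.48ms=48/7b +258.435ms=6/7b
5) 2325.915ms=54/7b +258.435ms=6/7b
6) 2584.35ms=60/7b +258.435ms=6/7b
7) 2842.785ms=66/7b +258.435ms=6/7b
8) 3101.22ms=72/7b +258.435ms=6/7b
9) 3359.655ms=78/7b +258.435ms=6/7b
Σ=12b of 12 (199bpm 6/8) — PASS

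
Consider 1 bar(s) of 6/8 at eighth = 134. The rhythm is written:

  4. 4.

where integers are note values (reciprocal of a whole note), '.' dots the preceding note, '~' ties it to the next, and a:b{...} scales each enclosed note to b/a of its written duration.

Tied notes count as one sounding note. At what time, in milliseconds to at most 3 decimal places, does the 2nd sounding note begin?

1. 0.0ms @ 0 + 1343.284ms (3)
2. 1343.284ms @ 3 + 1343.284ms (3)

note 2 onset = 3b = 1343.284ms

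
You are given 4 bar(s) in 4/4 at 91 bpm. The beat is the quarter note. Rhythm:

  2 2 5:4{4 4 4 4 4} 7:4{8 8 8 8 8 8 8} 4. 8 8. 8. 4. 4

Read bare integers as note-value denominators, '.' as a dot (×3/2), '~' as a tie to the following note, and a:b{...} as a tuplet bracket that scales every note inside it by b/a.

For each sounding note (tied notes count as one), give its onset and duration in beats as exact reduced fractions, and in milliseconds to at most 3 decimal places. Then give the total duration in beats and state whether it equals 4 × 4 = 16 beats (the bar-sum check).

1) 0.0ms=0b +1318.681ms=2b
2) 1318.681ms=2b +1318.681ms=2b
3) 2637.363ms=4b +527.473ms=4/5b
4) 3164.835ms=24/5b +527.473ms=4/5b
5) 3692.308ms=28/5b +527.473ms=4/5b
6) 4219.78ms=32/5b +527.473ms=4/5b
7) 4747.253ms=36/5b +527.473ms=4/5b
8) 5274.725ms=8b +188.383ms=2/7b
9) 5463.108ms=58/7b +188.383ms=2/7b
10) 5651.491ms=60/7b +188.383ms=2/7b
11) 5839.874ms=62/7b +188.383ms=2/7b
12) 6028.257ms=64/7b +188.383ms=2/7b
13) 6216.641ms=66/7b +188.383ms=2/7b
14) 6405.024ms=68/7b +188.383ms=2/7b
15) 6593.407ms=10b +989.011ms=3/2b
16) 7582.418ms=23/2b +329.67ms=1/2b
17) 7912.088ms=12b +494.505ms=3/4b
18) 8406.593ms=51/4b +494.505ms=3/4b
19) 8901.099ms=27/2b +989.011ms=3/2b
20) 9890.11ms=15b +659.341ms=1b
Σ=16b of 16 (91bpm 4/4) — PASS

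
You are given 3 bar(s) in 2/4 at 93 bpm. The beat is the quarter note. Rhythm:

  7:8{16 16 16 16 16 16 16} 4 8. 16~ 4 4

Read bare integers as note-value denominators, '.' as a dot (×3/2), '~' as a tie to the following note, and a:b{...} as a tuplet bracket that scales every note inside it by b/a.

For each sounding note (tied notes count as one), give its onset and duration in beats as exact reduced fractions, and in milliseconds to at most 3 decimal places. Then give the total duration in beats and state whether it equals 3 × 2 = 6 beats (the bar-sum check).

1) 0.0ms=0b +184.332ms=2/7b
2) 184.332ms=2/7b +184.332ms=2/7b
3) 368.664ms=4/7b +184.332ms=2/7b
4) 552.995ms=6/7b +184.332ms=2/7b
5) 737.327ms=8/7b +184.332ms=2/7b
6) 921.659ms=10/7b +184.332ms=2/7b
7) 1105.991ms=12/7b +184.332ms=2/7b
8) 1290.323ms=2b +645.161ms=1b
9) 1935.484ms=3b +483.871ms=3/4b
10) 2419.355ms=15/4b +806.452ms=5/4b
11) 3225.806ms=5b +645.161ms=1b
Σ=6b of 6 (93bpm 2/4) — PASS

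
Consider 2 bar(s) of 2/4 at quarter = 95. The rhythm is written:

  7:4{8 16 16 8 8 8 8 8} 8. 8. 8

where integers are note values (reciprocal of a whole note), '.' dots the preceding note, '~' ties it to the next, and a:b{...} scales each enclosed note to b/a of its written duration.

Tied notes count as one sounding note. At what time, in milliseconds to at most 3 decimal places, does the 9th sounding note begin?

note 9 onset = 2b = 1263.158ms

1. 0.0ms @ 0 + 180.451ms (2/7)
2. 180.451ms @ 2/7 + 90.226ms (1/7)
3. 270.677ms @ 3/7 + 90.226ms (1/7)
4. 360.902ms @ 4/7 + 180.451ms (2/7)
5. 541.353ms @ 6/7 + 180.451ms (2/7)
6. 721.805ms @ 8/7 + 180.451ms (2/7)
7. 902.256ms @ 10/7 + 180.451ms (2/7)
8. 1082.707ms @ 12/7 + 180.451ms (2/7)
9. 1263.158ms @ 2 + 473.684ms (3/4)
10. 1736.842ms @ 11/4 + 473.684ms (3/4)
11. 2210.526ms @ 7/2 + 315.789ms (1/2)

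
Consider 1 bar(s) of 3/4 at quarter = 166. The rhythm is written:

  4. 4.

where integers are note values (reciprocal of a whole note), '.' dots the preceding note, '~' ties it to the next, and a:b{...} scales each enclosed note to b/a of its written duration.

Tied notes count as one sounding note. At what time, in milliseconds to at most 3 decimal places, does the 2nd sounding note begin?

1. 0.0ms @ 0 + 542.169ms (3/2)
2. 542.169ms @ 3/2 + 542.169ms (3/2)

note 2 onset = 3/2b = 542.169ms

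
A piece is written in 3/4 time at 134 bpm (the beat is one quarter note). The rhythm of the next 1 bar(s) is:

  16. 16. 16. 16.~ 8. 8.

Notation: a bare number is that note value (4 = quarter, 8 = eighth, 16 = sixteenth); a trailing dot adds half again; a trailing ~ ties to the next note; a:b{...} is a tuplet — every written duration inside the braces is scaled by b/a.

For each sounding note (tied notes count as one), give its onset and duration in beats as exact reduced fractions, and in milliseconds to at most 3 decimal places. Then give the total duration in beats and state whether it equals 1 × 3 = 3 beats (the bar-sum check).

1) 0.0ms=0b +167.91ms=3/8b
2) 167.91ms=3/8b +167.91ms=3/8b
3) 335.821ms=3/4b +167.91ms=3/8b
4) 503.731ms=9/8b +503.731ms=9/8b
5) 1007.463ms=9/4b +335.821ms=3/4b
Σ=3b of 3 (134bpm 3/4) — PASS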